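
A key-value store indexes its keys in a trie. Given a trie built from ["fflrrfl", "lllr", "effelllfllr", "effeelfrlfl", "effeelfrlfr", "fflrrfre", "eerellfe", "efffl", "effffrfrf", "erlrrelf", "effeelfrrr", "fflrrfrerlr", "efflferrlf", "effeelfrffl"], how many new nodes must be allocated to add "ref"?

No existing word starts with "r", so every character of "ref" needs a new node.
3 − 0 = 3 new nodes.

3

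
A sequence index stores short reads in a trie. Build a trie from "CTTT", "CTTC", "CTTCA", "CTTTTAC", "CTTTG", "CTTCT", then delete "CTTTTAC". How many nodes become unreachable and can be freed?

3

After clearing the end-marker at "CTTTTAC", prune upward until reaching a node still needed by another word.
The suffix "TAC" (3 nodes) is used only by "CTTTTAC"; the node for "CTTT" still has the child "G", so pruning stops there.
Nodes removed: 3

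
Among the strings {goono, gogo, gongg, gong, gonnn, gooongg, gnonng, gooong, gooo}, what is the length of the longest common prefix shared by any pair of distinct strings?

6

Look for the deepest trie node that still has at least two words in its subtree.
e.g. "gooong" and "gooongg" share the prefix "gooong" of length 6; no pair shares a longer one.
Longest shared-prefix length: 6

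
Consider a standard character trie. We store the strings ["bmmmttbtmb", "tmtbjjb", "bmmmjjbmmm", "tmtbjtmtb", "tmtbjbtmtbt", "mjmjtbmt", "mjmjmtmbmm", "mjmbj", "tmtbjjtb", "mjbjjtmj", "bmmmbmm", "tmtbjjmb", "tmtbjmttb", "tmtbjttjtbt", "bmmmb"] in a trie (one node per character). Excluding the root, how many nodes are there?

71

Count nodes per top-level branch (shared prefixes stored once):
  'b'-branch (bmmmb, bmmmbmm, bmmmjjbmmm, bmmmttbtmb): 19 nodes
  'm'-branch (mjbjjtmj, mjmbj, mjmjmtmbmm, mjmjtbmt): 22 nodes
  't'-branch (tmtbjbtmtbt, tmtbjjb, tmtbjjmb, tmtbjjtb, tmtbjmttb, tmtbjtmtb, tmtbjttjtbt): 30 nodes
Sum: 71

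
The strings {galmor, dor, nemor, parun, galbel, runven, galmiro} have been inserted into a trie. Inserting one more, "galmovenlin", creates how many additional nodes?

6

Walking "galmovenlin" from the root, the first 5 characters ("galmo") follow existing edges; "v" is the first miss.
So 11 − 5 = 6 new nodes.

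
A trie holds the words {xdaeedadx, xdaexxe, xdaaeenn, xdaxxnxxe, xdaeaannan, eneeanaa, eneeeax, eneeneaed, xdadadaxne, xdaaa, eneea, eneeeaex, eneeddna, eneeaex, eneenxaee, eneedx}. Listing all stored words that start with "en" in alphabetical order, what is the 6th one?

eneeeaex

Words with prefix "en", in lexicographic order: "eneea", "eneeaex", "eneeanaa", "eneeddna", "eneedx", "eneeeaex", "eneeeax", "eneeneaed", "eneenxaee"
The 6th is eneeeaex.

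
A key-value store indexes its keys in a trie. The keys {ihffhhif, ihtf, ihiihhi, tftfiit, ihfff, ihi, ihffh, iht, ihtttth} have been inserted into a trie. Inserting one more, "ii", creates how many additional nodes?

Walking "ii" from the root, the first 1 characters ("i") follow existing edges; "i" is the first miss.
Each of the 1 remaining characters creates one node.

1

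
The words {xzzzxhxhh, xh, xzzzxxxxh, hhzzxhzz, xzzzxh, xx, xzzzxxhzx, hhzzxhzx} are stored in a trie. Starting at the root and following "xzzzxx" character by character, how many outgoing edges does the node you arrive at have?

The children of the "xzzzxx" node are the distinct next characters among strings starting with "xzzzxx".
Characters that immediately follow "xzzzxx" among the stored strings: {h, x}.
That node has 2 child edges.

2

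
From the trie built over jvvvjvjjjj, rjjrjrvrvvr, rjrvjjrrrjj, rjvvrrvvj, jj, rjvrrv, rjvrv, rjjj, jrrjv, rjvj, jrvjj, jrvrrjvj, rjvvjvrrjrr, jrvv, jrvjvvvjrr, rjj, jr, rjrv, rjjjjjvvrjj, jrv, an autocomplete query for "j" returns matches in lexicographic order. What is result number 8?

jrvv

DFS of the "j" subtree visits, in order: "jj", "jr", "jrrjv", "jrv", "jrvjj", "jrvjvvvjrr", "jrvrrjvj", "jrvv", "jvvvjvjjjj"
Position 8: jrvv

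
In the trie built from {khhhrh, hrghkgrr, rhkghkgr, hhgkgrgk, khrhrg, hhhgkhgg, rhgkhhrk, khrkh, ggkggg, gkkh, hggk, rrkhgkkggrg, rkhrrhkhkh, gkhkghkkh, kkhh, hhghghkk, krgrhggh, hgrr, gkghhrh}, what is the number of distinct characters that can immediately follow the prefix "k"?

The children of the "k" node are the distinct next characters among strings starting with "k".
Distinct next characters after "k": h, k, r.
That node has 3 child edges.

3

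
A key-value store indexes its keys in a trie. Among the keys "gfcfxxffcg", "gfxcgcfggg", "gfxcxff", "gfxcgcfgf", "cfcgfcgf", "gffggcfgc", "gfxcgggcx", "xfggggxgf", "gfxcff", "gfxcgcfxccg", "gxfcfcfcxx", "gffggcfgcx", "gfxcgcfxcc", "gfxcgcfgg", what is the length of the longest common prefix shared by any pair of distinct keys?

10

Equivalently: take the maximum, over all pairs, of their longest common prefix length.
"gfxcgcfxcc" and "gfxcgcfxccg" agree on "gfxcgcfxcc" (10 characters) before diverging; nothing deeper is shared.
Longest shared-prefix length: 10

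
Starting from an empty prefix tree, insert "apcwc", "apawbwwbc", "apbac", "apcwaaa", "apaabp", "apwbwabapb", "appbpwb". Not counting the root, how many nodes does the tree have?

34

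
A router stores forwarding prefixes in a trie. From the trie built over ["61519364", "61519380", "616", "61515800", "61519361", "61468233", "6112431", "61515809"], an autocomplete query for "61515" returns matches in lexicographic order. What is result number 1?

61515800

Words with prefix "61515", in lexicographic order: "61515800", "61515809"
The 1st is 61515800.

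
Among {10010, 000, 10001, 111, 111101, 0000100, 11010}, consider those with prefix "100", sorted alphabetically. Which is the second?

Words with prefix "100", in lexicographic order: "10001", "10010"
Position 2: 10010

10010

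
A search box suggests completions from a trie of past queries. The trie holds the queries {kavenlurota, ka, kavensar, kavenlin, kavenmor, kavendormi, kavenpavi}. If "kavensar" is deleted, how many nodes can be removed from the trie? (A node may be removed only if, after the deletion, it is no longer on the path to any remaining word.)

3

After clearing the end-marker at "kavensar", prune upward until reaching a node still needed by another word.
The suffix "sar" (3 nodes) is used only by "kavensar"; the node for "kaven" still has the child "l", so pruning stops there.
Nodes removed: 3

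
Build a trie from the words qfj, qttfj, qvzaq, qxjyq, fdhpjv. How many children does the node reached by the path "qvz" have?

1

Walk "qvz" from the root, arriving at one node.
Characters that immediately follow "qvz" among the stored strings: {a}.
That node has 1 child edge.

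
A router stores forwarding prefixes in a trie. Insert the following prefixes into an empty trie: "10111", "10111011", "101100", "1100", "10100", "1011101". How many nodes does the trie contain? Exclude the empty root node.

Insert word by word; a character creates a node only if that edge doesn't already exist:
  "10111" → 5 new (1, 0, 1, 1, 1)
  "10111011" → prefix "10111" already present; 3 new (0, 1, 1)
  "101100" → prefix "1011" already present; 2 new (0, 0)
  "1100" → prefix "1" already present; 3 new (1, 0, 0)
  "10100" → prefix "101" already present; 2 new (0, 0)
  "1011101" → prefix "1011101" already present; 0 new (none)
Total nodes = 5 + 3 + 2 + 3 + 2 + 0 = 15

15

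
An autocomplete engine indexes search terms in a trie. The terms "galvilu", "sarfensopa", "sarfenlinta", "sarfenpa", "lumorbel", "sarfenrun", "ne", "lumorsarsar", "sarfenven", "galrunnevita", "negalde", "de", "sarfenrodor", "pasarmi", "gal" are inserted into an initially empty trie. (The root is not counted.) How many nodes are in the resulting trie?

73

Count nodes per top-level branch (shared prefixes stored once):
  'd'-branch (de): 2 nodes
  'g'-branch (gal, galrunnevita, galvilu): 16 nodes
  'l'-branch (lumorbel, lumorsarsar): 14 nodes
  'n'-branch (ne, negalde): 7 nodes
  'p'-branch (pasarmi): 7 nodes
  's'-branch (sarfenlinta, sarfenpa, sarfenrodor, sarfenrun, sarfensopa, sarfenven): 27 nodes
Sum: 73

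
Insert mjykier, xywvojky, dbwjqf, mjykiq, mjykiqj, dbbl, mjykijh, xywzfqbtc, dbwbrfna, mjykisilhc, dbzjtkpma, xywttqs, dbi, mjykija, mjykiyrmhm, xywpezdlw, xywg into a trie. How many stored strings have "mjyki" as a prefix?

7

Traverse to the node for "mjyki", then collect every word in that subtree.
Words under "mjyki": mjykier, mjykija, mjykijh, mjykiq, mjykiqj, mjykisilhc, mjykiyrmhm
Count: 7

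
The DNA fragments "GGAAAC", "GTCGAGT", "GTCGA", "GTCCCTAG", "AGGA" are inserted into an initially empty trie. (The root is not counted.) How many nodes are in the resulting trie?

Trace insertions, counting only characters that open a new branch:
  "GGAAAC" → 6 new (G, G, A, A, A, C)
  "GTCGAGT" → prefix "G" already present; 6 new (T, C, G, A, G, T)
  "GTCGA" → prefix "GTCGA" already present; 0 new (none)
  "GTCCCTAG" → prefix "GTC" already present; 5 new (C, C, T, A, G)
  "AGGA" → 4 new (A, G, G, A)
Total nodes = 6 + 6 + 0 + 5 + 4 = 21

21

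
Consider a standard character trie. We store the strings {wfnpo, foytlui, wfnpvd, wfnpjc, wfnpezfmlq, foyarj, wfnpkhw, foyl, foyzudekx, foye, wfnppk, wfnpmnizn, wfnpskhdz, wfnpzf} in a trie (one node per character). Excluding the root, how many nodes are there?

50

Trace insertions, counting only characters that open a new branch:
  "wfnpo" → 5 new (w, f, n, p, o)
  "foytlui" → 7 new (f, o, y, t, l, u, i)
  "wfnpvd" → prefix "wfnp" already present; 2 new (v, d)
  "wfnpjc" → prefix "wfnp" already present; 2 new (j, c)
  "wfnpezfmlq" → prefix "wfnp" already present; 6 new (e, z, f, m, l, q)
  "foyarj" → prefix "foy" already present; 3 new (a, r, j)
  "wfnpkhw" → prefix "wfnp" already present; 3 new (k, h, w)
  "foyl" → prefix "foy" already present; 1 new (l)
  "foyzudekx" → prefix "foy" already present; 6 new (z, u, d, e, k, x)
  "foye" → prefix "foy" already present; 1 new (e)
  "wfnppk" → prefix "wfnp" already present; 2 new (p, k)
  "wfnpmnizn" → prefix "wfnp" already present; 5 new (m, n, i, z, n)
  "wfnpskhdz" → prefix "wfnp" already present; 5 new (s, k, h, d, z)
  "wfnpzf" → prefix "wfnp" already present; 2 new (z, f)
Total nodes = 5 + 7 + 2 + 2 + 6 + 3 + 3 + 1 + 6 + 1 + 2 + 5 + 5 + 2 = 50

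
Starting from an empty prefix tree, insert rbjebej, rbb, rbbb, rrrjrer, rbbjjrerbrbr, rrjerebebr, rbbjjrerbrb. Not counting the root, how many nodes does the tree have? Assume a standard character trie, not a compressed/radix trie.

32

Trie structure (* marks end of a word):
(root)
└─ r
   ├─ b
   │  ├─ b *
   │  │  ├─ b *
   │  │  └─ j
   │  │     └─ j
   │  │        └─ r
   │  │           └─ e
   │  │              └─ r
   │  │                 └─ b
   │  │                    └─ r
   │  │                       └─ b *
   │  │                          └─ r *
   │  └─ j
   │     └─ e
   │        └─ b
   │           └─ e
   │              └─ j *
   └─ r
      ├─ j
      │  └─ e
      │     └─ r
      │        └─ e
      │           └─ b
      │              └─ e
      │                 └─ b
      │                    └─ r *
      └─ r
         └─ j
            └─ r
               └─ e
                  └─ r *
Counting every labelled node above: 32.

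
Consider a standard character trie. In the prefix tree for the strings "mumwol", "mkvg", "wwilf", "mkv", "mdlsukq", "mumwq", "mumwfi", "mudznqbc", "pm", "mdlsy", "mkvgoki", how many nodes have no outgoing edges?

9

Leaves are exactly the stored words that no other stored word extends.
Those words: "mdlsukq", "mdlsy", "mkvgoki", "mudznqbc", "mumwfi", "mumwol", "mumwq", "pm", "wwilf"
Leaf count: 9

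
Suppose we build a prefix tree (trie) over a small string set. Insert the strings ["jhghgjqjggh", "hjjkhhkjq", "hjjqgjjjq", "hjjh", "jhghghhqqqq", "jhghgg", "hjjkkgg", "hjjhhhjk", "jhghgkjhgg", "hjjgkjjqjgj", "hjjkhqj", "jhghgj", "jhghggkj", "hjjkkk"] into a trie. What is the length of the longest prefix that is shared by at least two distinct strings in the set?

Look for the deepest trie node that still has at least two words in its subtree.
"jhghgg" and "jhghggkj" agree on "jhghgg" (6 characters) before diverging; nothing deeper is shared.
Longest shared-prefix length: 6

6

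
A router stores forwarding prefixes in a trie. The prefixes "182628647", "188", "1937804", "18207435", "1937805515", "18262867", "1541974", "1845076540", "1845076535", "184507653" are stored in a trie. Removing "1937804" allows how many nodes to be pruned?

A node on "1937804"'s path can go only if nothing else ends at it or branches off below it.
The suffix "4" (1 node) is used only by "1937804"; the node for "193780" still has the child "5", so pruning stops there.
Nodes removed: 1

1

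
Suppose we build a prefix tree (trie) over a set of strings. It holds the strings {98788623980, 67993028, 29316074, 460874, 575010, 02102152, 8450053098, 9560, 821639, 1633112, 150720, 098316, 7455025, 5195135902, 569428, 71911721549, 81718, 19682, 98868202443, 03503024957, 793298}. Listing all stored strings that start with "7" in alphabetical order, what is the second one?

7455025

Filter for "7…" and sort: "71911721549", "7455025", "793298"
The 2nd is 7455025.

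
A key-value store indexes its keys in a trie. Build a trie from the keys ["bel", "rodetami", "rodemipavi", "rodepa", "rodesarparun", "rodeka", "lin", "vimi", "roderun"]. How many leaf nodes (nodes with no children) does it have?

9

Leaves are exactly the stored words that no other stored word extends.
Those words: "bel", "lin", "rodeka", "rodemipavi", "rodepa", "roderun", "rodesarparun", "rodetami", "vimi"
Leaf count: 9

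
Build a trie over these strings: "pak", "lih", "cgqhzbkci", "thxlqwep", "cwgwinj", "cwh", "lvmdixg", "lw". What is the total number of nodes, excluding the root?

Trace insertions, counting only characters that open a new branch:
  "pak" → 3 new (p, a, k)
  "lih" → 3 new (l, i, h)
  "cgqhzbkci" → 9 new (c, g, q, h, z, b, k, c, i)
  "thxlqwep" → 8 new (t, h, x, l, q, w, e, p)
  "cwgwinj" → prefix "c" already present; 6 new (w, g, w, i, n, j)
  "cwh" → prefix "cw" already present; 1 new (h)
  "lvmdixg" → prefix "l" already present; 6 new (v, m, d, i, x, g)
  "lw" → prefix "l" already present; 1 new (w)
Total nodes = 3 + 3 + 9 + 8 + 6 + 1 + 6 + 1 = 37

37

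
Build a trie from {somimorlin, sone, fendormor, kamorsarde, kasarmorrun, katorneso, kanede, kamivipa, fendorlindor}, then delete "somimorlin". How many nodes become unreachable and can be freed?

8

A node on "somimorlin"'s path can go only if nothing else ends at it or branches off below it.
The suffix "mimorlin" (8 nodes) is used only by "somimorlin"; the node for "so" still has the child "n", so pruning stops there.
Nodes removed: 8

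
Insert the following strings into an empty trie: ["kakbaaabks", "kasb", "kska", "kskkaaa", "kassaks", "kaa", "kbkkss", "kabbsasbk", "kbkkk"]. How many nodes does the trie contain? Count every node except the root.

Count nodes per top-level branch (shared prefixes stored once):
  'k'-branch (kaa, kabbsasbk, kakbaaabks, kasb, kassaks, kbkkk, kbkkss, kska, kskkaaa): 37 nodes
Sum: 37

37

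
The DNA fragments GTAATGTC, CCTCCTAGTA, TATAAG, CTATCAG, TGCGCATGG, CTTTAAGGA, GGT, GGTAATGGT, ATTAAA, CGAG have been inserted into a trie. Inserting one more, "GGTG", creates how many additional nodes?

The longest prefix of "GGTG" already in the trie is "GGT" (length 3).
So 4 − 3 = 1 new nodes.

1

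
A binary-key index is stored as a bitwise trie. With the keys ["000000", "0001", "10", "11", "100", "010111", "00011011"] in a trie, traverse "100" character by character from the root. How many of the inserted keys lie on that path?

Check each prefix of "100" against the stored set — each match is an end-marker on the path.
Prefixes of the query that are stored words: "10", "100"
Count: 2

2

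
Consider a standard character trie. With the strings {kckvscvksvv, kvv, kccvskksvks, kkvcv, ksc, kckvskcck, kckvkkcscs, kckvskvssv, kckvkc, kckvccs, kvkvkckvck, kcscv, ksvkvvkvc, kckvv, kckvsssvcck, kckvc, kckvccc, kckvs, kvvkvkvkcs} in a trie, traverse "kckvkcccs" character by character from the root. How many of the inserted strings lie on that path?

1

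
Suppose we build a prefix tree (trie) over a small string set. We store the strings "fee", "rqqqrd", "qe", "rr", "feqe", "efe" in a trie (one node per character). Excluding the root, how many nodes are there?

17

Trie structure (* marks end of a word):
(root)
├─ e
│  └─ f
│     └─ e *
├─ f
│  └─ e
│     ├─ e *
│     └─ q
│        └─ e *
├─ q
│  └─ e *
└─ r
   ├─ q
   │  └─ q
   │     └─ q
   │        └─ r
   │           └─ d *
   └─ r *
Counting every labelled node above: 17.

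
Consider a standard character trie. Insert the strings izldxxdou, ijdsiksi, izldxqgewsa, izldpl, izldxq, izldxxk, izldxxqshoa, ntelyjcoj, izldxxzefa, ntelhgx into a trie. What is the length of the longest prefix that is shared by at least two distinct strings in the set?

6

Look for the deepest trie node that still has at least two words in its subtree.
"izldxq" and "izldxqgewsa" agree on "izldxq" (6 characters) before diverging; nothing deeper is shared.
Longest shared-prefix length: 6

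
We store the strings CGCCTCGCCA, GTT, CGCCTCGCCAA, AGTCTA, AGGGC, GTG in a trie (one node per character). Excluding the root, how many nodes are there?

For each word, the new-node count is its length minus the longest prefix already in the trie:
  "CGCCTCGCCA" → 10 new (C, G, C, C, T, C, G, C, C, A)
  "GTT" → 3 new (G, T, T)
  "CGCCTCGCCAA" → prefix "CGCCTCGCCA" already present; 1 new (A)
  "AGTCTA" → 6 new (A, G, T, C, T, A)
  "AGGGC" → prefix "AG" already present; 3 new (G, G, C)
  "GTG" → prefix "GT" already present; 1 new (G)
Total nodes = 10 + 3 + 1 + 6 + 3 + 1 = 24

24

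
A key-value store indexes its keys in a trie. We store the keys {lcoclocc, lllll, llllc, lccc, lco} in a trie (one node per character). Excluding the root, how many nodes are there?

For each word, the new-node count is its length minus the longest prefix already in the trie:
  "lcoclocc" → 8 new (l, c, o, c, l, o, c, c)
  "lllll" → prefix "l" already present; 4 new (l, l, l, l)
  "llllc" → prefix "llll" already present; 1 new (c)
  "lccc" → prefix "lc" already present; 2 new (c, c)
  "lco" → prefix "lco" already present; 0 new (none)
Total nodes = 8 + 4 + 1 + 2 + 0 = 15

15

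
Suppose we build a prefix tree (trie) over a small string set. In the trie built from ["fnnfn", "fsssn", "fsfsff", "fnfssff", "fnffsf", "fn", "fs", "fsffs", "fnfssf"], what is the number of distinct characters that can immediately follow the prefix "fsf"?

2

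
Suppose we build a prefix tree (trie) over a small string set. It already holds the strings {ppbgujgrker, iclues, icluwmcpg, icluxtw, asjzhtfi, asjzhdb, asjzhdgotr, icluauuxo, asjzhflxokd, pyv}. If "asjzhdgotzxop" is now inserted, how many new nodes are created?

The longest prefix of "asjzhdgotzxop" already in the trie is "asjzhdgot" (length 9).
Each of the 4 remaining characters creates one node.

4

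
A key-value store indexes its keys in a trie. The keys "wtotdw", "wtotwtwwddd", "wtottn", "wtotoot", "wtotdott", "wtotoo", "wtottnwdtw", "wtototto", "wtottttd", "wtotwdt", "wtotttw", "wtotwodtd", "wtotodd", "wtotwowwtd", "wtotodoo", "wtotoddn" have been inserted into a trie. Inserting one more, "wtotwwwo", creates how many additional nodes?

3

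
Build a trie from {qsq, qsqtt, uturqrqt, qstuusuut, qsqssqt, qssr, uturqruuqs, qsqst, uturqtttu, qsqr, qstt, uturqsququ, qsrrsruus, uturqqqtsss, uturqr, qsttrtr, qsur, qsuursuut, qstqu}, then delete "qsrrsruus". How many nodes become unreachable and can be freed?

A node on "qsrrsruus"'s path can go only if nothing else ends at it or branches off below it.
The suffix "rrsruus" (7 nodes) is used only by "qsrrsruus"; the node for "qs" still has the child "q", so pruning stops there.
Nodes removed: 7

7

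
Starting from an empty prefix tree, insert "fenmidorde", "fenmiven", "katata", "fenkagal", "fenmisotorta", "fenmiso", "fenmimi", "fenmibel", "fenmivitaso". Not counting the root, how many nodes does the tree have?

Count nodes per top-level branch (shared prefixes stored once):
  'f'-branch (fenkagal, fenmibel, fenmidorde, fenmimi, fenmiso, fenmisotorta, fenmiven, fenmivitaso): 35 nodes
  'k'-branch (katata): 6 nodes
Sum: 41

41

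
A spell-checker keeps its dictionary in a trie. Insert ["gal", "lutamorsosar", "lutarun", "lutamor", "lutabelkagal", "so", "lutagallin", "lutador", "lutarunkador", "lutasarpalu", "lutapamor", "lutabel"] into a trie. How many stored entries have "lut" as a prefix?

10

Filter for entries beginning with "lut":
Words under "lut": lutabel, lutabelkagal, lutador, lutagallin, lutamor, lutamorsosar, lutapamor, lutarun, lutarunkador, lutasarpalu
Count: 10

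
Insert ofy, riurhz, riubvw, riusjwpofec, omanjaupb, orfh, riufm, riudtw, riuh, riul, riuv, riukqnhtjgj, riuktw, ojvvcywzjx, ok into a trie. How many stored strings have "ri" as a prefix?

Walk to "ri"; the words in its subtree are exactly those with that prefix.
Matches: "riubvw", "riudtw", "riufm", "riuh", "riukqnhtjgj", "riuktw", "riul", "riurhz", "riusjwpofec", "riuv"
Count: 10

10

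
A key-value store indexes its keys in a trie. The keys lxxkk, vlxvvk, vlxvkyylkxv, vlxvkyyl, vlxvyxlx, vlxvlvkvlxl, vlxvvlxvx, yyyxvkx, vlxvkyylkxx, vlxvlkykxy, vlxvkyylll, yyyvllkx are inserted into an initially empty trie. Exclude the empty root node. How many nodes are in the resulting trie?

53

Trace insertions, counting only characters that open a new branch:
  "lxxkk" → 5 new (l, x, x, k, k)
  "vlxvvk" → 6 new (v, l, x, v, v, k)
  "vlxvkyylkxv" → prefix "vlxv" already present; 7 new (k, y, y, l, k, x, v)
  "vlxvkyyl" → prefix "vlxvkyyl" already present; 0 new (none)
  "vlxvyxlx" → prefix "vlxv" already present; 4 new (y, x, l, x)
  "vlxvlvkvlxl" → prefix "vlxv" already present; 7 new (l, v, k, v, l, x, l)
  "vlxvvlxvx" → prefix "vlxvv" already present; 4 new (l, x, v, x)
  "yyyxvkx" → 7 new (y, y, y, x, v, k, x)
  "vlxvkyylkxx" → prefix "vlxvkyylkx" already present; 1 new (x)
  "vlxvlkykxy" → prefix "vlxvl" already present; 5 new (k, y, k, x, y)
  "vlxvkyylll" → prefix "vlxvkyyl" already present; 2 new (l, l)
  "yyyvllkx" → prefix "yyy" already present; 5 new (v, l, l, k, x)
Total nodes = 5 + 6 + 7 + 0 + 4 + 7 + 4 + 7 + 1 + 5 + 2 + 5 = 53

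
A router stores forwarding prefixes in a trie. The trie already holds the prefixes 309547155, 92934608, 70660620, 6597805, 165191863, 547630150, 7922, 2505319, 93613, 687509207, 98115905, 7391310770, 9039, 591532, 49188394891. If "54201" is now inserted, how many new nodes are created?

3

The longest prefix of "54201" already in the trie is "54" (length 2).
Each of the 3 remaining characters creates one node.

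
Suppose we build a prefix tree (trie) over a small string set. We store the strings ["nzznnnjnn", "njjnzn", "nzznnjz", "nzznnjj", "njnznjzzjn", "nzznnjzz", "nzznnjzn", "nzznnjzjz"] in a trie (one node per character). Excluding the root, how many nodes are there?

29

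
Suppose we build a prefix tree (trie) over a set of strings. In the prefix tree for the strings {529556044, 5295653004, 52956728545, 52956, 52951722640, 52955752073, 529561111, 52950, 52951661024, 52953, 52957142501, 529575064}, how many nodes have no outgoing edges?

11

Leaves are exactly the stored words that no other stored word extends.
Those words: "52950", "52951661024", "52951722640", "52953", "529556044", "52955752073", "529561111", "5295653004", "52956728545", "52957142501", "529575064"
Leaf count: 11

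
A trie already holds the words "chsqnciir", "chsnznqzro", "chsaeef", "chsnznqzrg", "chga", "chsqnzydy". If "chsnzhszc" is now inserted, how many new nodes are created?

4

"chsnz" is already a path in the trie; the remaining "hszc" must be added.
Each of the 4 remaining characters creates one node.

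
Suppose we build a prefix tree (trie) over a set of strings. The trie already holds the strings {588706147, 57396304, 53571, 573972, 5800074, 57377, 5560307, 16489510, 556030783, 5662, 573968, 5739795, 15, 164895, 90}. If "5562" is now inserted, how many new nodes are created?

1

Walking "5562" from the root, the first 3 characters ("556") follow existing edges; "2" is the first miss.
So 4 − 3 = 1 new nodes.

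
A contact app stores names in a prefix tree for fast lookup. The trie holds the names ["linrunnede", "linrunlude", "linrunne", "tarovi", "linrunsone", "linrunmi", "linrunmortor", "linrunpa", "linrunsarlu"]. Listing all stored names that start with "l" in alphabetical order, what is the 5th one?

Filter for "l…" and sort: "linrunlude", "linrunmi", "linrunmortor", "linrunne", "linrunnede", "linrunpa", "linrunsarlu", "linrunsone"
The 5th is linrunnede.

linrunnede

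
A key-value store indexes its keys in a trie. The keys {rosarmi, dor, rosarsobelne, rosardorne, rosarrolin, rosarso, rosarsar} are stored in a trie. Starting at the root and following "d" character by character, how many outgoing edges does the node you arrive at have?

The children of the "d" node are the distinct next characters among strings starting with "d".
Characters that immediately follow "d" among the stored strings: {o}.
That node has 1 child edge.

1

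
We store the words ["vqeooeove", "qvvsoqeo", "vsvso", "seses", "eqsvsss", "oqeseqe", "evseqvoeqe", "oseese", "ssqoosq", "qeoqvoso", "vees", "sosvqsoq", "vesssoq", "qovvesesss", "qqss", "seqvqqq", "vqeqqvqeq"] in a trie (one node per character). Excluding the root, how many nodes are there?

105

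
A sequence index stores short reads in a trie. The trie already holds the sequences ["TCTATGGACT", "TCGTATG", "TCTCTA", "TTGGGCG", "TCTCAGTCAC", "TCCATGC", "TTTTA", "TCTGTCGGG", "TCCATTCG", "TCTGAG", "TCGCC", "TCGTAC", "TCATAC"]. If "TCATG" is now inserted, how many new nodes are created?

1

"TCAT" is already a path in the trie; the remaining "G" must be added.
Each of the 1 remaining characters creates one node.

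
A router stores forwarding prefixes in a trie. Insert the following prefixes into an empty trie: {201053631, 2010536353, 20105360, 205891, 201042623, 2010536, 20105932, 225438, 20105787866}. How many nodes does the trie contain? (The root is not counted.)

Insert word by word; a character creates a node only if that edge doesn't already exist:
  "201053631" → 9 new (2, 0, 1, 0, 5, 3, 6, 3, 1)
  "2010536353" → prefix "20105363" already present; 2 new (5, 3)
  "20105360" → prefix "2010536" already present; 1 new (0)
  "205891" → prefix "20" already present; 4 new (5, 8, 9, 1)
  "201042623" → prefix "2010" already present; 5 new (4, 2, 6, 2, 3)
  "2010536" → prefix "2010536" already present; 0 new (none)
  "20105932" → prefix "20105" already present; 3 new (9, 3, 2)
  "225438" → prefix "2" already present; 5 new (2, 5, 4, 3, 8)
  "20105787866" → prefix "20105" already present; 6 new (7, 8, 7, 8, 6, 6)
Total nodes = 9 + 2 + 1 + 4 + 5 + 0 + 3 + 5 + 6 = 35

35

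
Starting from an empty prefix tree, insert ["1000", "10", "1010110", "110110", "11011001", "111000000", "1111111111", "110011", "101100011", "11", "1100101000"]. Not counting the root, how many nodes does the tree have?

Count nodes per top-level branch (shared prefixes stored once):
  '1'-branch (10, 1000, 1010110, 101100011, 11, 1100101000, 110011, 110110, 11011001, 111000000, 1111111111): 44 nodes
Sum: 44

44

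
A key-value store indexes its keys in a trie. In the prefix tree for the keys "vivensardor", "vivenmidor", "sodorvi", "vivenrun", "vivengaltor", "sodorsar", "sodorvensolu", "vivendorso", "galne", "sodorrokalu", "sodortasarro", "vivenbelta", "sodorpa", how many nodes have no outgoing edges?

Leaves are exactly the stored words that no other stored word extends.
Those words: "galne", "sodorpa", "sodorrokalu", "sodorsar", "sodortasarro", "sodorvensolu", "sodorvi", "vivenbelta", "vivendorso", "vivengaltor", "vivenmidor", "vivenrun", "vivensardor"
Leaf count: 13

13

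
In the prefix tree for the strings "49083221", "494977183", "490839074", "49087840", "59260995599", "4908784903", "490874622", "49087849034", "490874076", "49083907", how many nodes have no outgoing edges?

8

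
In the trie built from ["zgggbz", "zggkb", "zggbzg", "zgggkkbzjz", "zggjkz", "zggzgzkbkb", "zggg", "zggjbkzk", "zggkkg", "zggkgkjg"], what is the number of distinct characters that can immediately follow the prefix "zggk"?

Follow the path "zggk" to its node, then look at its outgoing edges.
Distinct next characters after "zggk": b, g, k.
That node has 3 child edges.

3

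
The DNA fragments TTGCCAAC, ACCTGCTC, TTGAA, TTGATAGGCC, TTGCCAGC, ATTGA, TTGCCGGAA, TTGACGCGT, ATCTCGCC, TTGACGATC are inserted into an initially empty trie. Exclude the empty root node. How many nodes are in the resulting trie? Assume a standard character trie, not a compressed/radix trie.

For each word, the new-node count is its length minus the longest prefix already in the trie:
  "TTGCCAAC" → 8 new (T, T, G, C, C, A, A, C)
  "ACCTGCTC" → 8 new (A, C, C, T, G, C, T, C)
  "TTGAA" → prefix "TTG" already present; 2 new (A, A)
  "TTGATAGGCC" → prefix "TTGA" already present; 6 new (T, A, G, G, C, C)
  "TTGCCAGC" → prefix "TTGCCA" already present; 2 new (G, C)
  "ATTGA" → prefix "A" already present; 4 new (T, T, G, A)
  "TTGCCGGAA" → prefix "TTGCC" already present; 4 new (G, G, A, A)
  "TTGACGCGT" → prefix "TTGA" already present; 5 new (C, G, C, G, T)
  "ATCTCGCC" → prefix "AT" already present; 6 new (C, T, C, G, C, C)
  "TTGACGATC" → prefix "TTGACG" already present; 3 new (A, T, C)
Total nodes = 8 + 8 + 2 + 6 + 2 + 4 + 4 + 5 + 6 + 3 = 48

48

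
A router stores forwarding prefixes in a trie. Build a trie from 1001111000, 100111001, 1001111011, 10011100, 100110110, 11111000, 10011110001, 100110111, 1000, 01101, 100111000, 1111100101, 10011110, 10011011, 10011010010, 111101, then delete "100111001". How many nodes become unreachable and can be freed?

1

A node on "100111001"'s path can go only if nothing else ends at it or branches off below it.
The suffix "1" (1 node) is used only by "100111001"; the node for "10011100" still has the child "0", so pruning stops there.
Nodes removed: 1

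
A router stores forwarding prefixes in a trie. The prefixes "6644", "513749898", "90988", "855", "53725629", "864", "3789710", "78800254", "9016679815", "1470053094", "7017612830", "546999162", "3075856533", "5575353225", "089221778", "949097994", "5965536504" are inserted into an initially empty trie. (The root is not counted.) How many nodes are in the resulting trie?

Count nodes per top-level branch (shared prefixes stored once):
  '0'-branch (089221778): 9 nodes
  '1'-branch (1470053094): 10 nodes
  '3'-branch (3075856533, 3789710): 16 nodes
  '5'-branch (513749898, 53725629, 546999162, 5575353225, 5965536504): 42 nodes
  '6'-branch (6644): 4 nodes
  '7'-branch (7017612830, 78800254): 17 nodes
  '8'-branch (855, 864): 5 nodes
  '9'-branch (9016679815, 90988, 949097994): 21 nodes
Sum: 124

124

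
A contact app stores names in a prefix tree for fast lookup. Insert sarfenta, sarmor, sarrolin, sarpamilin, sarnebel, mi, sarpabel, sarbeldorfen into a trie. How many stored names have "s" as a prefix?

Filter for entries beginning with "s":
Words under "s": sarbeldorfen, sarfenta, sarmor, sarnebel, sarpabel, sarpamilin, sarrolin
Count: 7

7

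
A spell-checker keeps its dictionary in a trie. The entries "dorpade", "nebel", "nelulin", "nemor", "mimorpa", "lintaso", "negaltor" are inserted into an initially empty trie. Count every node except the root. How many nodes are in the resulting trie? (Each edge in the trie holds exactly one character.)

For each word, the new-node count is its length minus the longest prefix already in the trie:
  "dorpade" → 7 new (d, o, r, p, a, d, e)
  "nebel" → 5 new (n, e, b, e, l)
  "nelulin" → prefix "ne" already present; 5 new (l, u, l, i, n)
  "nemor" → prefix "ne" already present; 3 new (m, o, r)
  "mimorpa" → 7 new (m, i, m, o, r, p, a)
  "lintaso" → 7 new (l, i, n, t, a, s, o)
  "negaltor" → prefix "ne" already present; 6 new (g, a, l, t, o, r)
Total nodes = 7 + 5 + 5 + 3 + 7 + 7 + 6 = 40

40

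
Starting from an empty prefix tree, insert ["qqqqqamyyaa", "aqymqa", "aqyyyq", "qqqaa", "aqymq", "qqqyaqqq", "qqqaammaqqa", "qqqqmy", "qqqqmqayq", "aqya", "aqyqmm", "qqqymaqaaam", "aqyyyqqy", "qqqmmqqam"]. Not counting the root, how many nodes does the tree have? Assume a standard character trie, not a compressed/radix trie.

58

For each word, the new-node count is its length minus the longest prefix already in the trie:
  "qqqqqamyyaa" → 11 new (q, q, q, q, q, a, m, y, y, a, a)
  "aqymqa" → 6 new (a, q, y, m, q, a)
  "aqyyyq" → prefix "aqy" already present; 3 new (y, y, q)
  "qqqaa" → prefix "qqq" already present; 2 new (a, a)
  "aqymq" → prefix "aqymq" already present; 0 new (none)
  "qqqyaqqq" → prefix "qqq" already present; 5 new (y, a, q, q, q)
  "qqqaammaqqa" → prefix "qqqaa" already present; 6 new (m, m, a, q, q, a)
  "qqqqmy" → prefix "qqqq" already present; 2 new (m, y)
  "qqqqmqayq" → prefix "qqqqm" already present; 4 new (q, a, y, q)
  "aqya" → prefix "aqy" already present; 1 new (a)
  "aqyqmm" → prefix "aqy" already present; 3 new (q, m, m)
  "qqqymaqaaam" → prefix "qqqy" already present; 7 new (m, a, q, a, a, a, m)
  "aqyyyqqy" → prefix "aqyyyq" already present; 2 new (q, y)
  "qqqmmqqam" → prefix "qqq" already present; 6 new (m, m, q, q, a, m)
Total nodes = 11 + 6 + 3 + 2 + 0 + 5 + 6 + 2 + 4 + 1 + 3 + 7 + 2 + 6 = 58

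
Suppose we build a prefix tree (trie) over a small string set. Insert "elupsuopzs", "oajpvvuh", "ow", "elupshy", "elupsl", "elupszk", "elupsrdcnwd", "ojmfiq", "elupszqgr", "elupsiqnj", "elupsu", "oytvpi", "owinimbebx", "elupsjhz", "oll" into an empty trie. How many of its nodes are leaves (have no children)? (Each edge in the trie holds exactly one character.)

Leaves are exactly the stored words that no other stored word extends.
Those words: "elupshy", "elupsiqnj", "elupsjhz", "elupsl", "elupsrdcnwd", "elupsuopzs", "elupszk", "elupszqgr", "oajpvvuh", "ojmfiq", "oll", "owinimbebx", "oytvpi"
Leaf count: 13

13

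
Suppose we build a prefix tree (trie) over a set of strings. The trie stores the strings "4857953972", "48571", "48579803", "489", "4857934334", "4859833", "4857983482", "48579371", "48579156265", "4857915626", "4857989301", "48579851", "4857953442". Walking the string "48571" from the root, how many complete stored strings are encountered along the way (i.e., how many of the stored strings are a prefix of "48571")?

Check each prefix of "48571" against the stored set — each match is an end-marker on the path.
Prefixes of the query that are stored words: "48571"
Count: 1

1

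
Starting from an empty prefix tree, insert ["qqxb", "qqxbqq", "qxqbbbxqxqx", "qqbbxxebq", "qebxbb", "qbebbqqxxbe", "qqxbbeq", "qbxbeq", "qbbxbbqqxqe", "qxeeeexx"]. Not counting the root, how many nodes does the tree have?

60

For each word, the new-node count is its length minus the longest prefix already in the trie:
  "qqxb" → 4 new (q, q, x, b)
  "qqxbqq" → prefix "qqxb" already present; 2 new (q, q)
  "qxqbbbxqxqx" → prefix "q" already present; 10 new (x, q, b, b, b, x, q, x, q, x)
  "qqbbxxebq" → prefix "qq" already present; 7 new (b, b, x, x, e, b, q)
  "qebxbb" → prefix "q" already present; 5 new (e, b, x, b, b)
  "qbebbqqxxbe" → prefix "q" already present; 10 new (b, e, b, b, q, q, x, x, b, e)
  "qqxbbeq" → prefix "qqxb" already present; 3 new (b, e, q)
  "qbxbeq" → prefix "qb" already present; 4 new (x, b, e, q)
  "qbbxbbqqxqe" → prefix "qb" already present; 9 new (b, x, b, b, q, q, x, q, e)
  "qxeeeexx" → prefix "qx" already present; 6 new (e, e, e, e, x, x)
Total nodes = 4 + 2 + 10 + 7 + 5 + 10 + 3 + 4 + 9 + 6 = 60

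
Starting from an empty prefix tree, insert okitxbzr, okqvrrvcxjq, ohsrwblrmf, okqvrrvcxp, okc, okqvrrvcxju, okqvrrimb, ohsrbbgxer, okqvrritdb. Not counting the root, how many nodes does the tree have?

For each word, the new-node count is its length minus the longest prefix already in the trie:
  "okitxbzr" → 8 new (o, k, i, t, x, b, z, r)
  "okqvrrvcxjq" → prefix "ok" already present; 9 new (q, v, r, r, v, c, x, j, q)
  "ohsrwblrmf" → prefix "o" already present; 9 new (h, s, r, w, b, l, r, m, f)
  "okqvrrvcxp" → prefix "okqvrrvcx" already present; 1 new (p)
  "okc" → prefix "ok" already present; 1 new (c)
  "okqvrrvcxju" → prefix "okqvrrvcxj" already present; 1 new (u)
  "okqvrrimb" → prefix "okqvrr" already present; 3 new (i, m, b)
  "ohsrbbgxer" → prefix "ohsr" already present; 6 new (b, b, g, x, e, r)
  "okqvrritdb" → prefix "okqvrri" already present; 3 new (t, d, b)
Total nodes = 8 + 9 + 9 + 1 + 1 + 1 + 3 + 6 + 3 = 41

41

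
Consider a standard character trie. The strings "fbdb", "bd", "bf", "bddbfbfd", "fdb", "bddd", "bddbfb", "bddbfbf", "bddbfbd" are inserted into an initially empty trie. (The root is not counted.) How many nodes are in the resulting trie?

Trace insertions, counting only characters that open a new branch:
  "fbdb" → 4 new (f, b, d, b)
  "bd" → 2 new (b, d)
  "bf" → prefix "b" already present; 1 new (f)
  "bddbfbfd" → prefix "bd" already present; 6 new (d, b, f, b, f, d)
  "fdb" → prefix "f" already present; 2 new (d, b)
  "bddd" → prefix "bdd" already present; 1 new (d)
  "bddbfb" → prefix "bddbfb" already present; 0 new (none)
  "bddbfbf" → prefix "bddbfbf" already present; 0 new (none)
  "bddbfbd" → prefix "bddbfb" already present; 1 new (d)
Total nodes = 4 + 2 + 1 + 6 + 2 + 1 + 0 + 0 + 1 = 17

17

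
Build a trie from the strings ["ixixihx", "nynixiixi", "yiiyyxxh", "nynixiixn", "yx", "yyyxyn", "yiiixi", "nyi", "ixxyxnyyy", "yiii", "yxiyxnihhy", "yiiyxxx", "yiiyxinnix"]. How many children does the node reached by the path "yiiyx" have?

Follow the path "yiiyx" to its node, then look at its outgoing edges.
Distinct next characters after "yiiyx": i, x.
That node has 2 child edges.

2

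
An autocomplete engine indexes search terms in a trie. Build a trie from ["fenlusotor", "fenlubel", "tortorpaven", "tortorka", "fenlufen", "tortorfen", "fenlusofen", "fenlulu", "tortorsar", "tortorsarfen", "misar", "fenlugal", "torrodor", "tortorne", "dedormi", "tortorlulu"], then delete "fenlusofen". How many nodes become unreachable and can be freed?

A node on "fenlusofen"'s path can go only if nothing else ends at it or branches off below it.
The suffix "fen" (3 nodes) is used only by "fenlusofen"; the node for "fenluso" still has the child "t", so pruning stops there.
Nodes removed: 3

3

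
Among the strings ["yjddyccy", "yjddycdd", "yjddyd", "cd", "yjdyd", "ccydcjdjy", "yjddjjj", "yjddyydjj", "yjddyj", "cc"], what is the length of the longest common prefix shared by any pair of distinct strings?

Look for the deepest trie node that still has at least two words in its subtree.
e.g. "yjddyccy" and "yjddycdd" share the prefix "yjddyc" of length 6; no pair shares a longer one.
Longest shared-prefix length: 6

6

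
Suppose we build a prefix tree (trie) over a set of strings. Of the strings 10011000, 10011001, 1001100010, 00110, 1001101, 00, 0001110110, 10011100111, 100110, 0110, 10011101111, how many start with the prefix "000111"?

1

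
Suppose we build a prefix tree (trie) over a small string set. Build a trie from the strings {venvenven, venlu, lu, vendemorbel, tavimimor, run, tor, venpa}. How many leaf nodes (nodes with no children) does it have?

Leaves are exactly the stored words that no other stored word extends.
Those words: "lu", "run", "tavimimor", "tor", "vendemorbel", "venlu", "venpa", "venvenven"
Leaf count: 8

8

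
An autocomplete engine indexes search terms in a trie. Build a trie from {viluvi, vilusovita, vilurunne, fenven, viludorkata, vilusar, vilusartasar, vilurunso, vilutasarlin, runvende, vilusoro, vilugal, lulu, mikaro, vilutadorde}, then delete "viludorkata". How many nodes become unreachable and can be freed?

Walk "viludorkata" from the leaf back toward the root, removing each node that no remaining word uses.
The suffix "dorkata" (7 nodes) is used only by "viludorkata"; the node for "vilu" still has the child "v", so pruning stops there.
Nodes removed: 7

7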